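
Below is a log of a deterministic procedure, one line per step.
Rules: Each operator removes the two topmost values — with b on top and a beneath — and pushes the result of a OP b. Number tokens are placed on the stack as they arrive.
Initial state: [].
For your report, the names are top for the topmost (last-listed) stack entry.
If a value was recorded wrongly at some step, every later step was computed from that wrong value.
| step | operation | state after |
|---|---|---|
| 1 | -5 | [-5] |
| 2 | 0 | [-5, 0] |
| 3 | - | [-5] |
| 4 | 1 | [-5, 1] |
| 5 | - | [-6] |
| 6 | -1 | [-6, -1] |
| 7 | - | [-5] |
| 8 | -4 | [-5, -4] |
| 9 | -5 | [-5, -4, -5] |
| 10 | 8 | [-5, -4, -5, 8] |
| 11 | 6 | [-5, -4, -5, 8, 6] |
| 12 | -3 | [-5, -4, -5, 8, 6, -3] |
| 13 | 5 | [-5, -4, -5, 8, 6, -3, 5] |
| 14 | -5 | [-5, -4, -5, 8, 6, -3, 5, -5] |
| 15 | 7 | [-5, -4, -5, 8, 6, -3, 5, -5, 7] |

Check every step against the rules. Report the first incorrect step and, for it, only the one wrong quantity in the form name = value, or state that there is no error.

Step 1: push -5: top = -5 — exactly as logged.
Step 2: push 0: top = 0 — in agreement.
Step 3: -5 - 0 = -5 — agrees with the log.
Step 4: push 1: top = 1 — same as recorded.
Step 5: -5 - 1 = -6 — agrees with the log.
Step 6: push -1: top = -1 — no discrepancy.
Step 7: -6 - -1 = -5 — same as recorded.
Step 8: push -4: top = -4 — in agreement.
Step 9: push -5: top = -5 — no discrepancy.
Step 10: push 8: top = 8 — agrees with the log.
Step 11: push 6: top = 6 — same as recorded.
Step 12: push -3: top = -3 — confirmed correct.
Step 13: push 5: top = 5 — in agreement.
Step 14: push -5: top = -5 — agrees with the log.
Step 15: push 7: top = 7 — same as recorded.
The recomputation confirms every line.

no error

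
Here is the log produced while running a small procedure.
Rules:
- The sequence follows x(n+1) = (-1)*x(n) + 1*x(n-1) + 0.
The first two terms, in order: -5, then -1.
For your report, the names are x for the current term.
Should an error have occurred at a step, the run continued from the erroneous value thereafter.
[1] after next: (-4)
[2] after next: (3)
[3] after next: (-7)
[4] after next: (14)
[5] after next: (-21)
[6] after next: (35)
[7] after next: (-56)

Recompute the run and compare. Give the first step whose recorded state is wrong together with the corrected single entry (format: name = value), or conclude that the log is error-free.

Step 1: x = -1*(-1) + (1)*(-5) + (0) = -4 — matches.
Step 2: x = -1*(-4) + (1)*(-1) + (0) = 3 — same as recorded.
Step 3: x = -1*(3) + (1)*(-4) + (0) = -7 — matches.
Step 4: x = -1*(-7) + (1)*(3) + (0) = 10 — not what was recorded.
Step 4 is the first one off; corrected, x = 10.

step 4, x = 10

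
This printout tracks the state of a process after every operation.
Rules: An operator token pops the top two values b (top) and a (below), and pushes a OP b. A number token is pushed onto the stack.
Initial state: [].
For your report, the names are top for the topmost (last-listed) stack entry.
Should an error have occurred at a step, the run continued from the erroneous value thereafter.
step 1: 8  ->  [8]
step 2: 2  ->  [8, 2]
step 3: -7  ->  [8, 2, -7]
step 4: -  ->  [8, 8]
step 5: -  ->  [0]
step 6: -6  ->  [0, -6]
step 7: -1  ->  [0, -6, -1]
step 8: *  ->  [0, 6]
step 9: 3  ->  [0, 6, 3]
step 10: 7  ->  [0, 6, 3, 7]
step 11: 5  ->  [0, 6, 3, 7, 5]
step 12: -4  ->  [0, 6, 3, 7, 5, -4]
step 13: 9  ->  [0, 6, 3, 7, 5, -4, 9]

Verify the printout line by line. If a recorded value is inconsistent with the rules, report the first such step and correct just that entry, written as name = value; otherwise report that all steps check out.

Step 1: push 8: top = 8 — consistent with the printout.
Step 2: push 2: top = 2 — matches.
Step 3: push -7: top = -7 — verified.
Step 4: 2 - -7 = 9 — a discrepancy with the printout.
That makes step 4 the first incorrect line — top = 9 is what it should show.

step 4, top = 9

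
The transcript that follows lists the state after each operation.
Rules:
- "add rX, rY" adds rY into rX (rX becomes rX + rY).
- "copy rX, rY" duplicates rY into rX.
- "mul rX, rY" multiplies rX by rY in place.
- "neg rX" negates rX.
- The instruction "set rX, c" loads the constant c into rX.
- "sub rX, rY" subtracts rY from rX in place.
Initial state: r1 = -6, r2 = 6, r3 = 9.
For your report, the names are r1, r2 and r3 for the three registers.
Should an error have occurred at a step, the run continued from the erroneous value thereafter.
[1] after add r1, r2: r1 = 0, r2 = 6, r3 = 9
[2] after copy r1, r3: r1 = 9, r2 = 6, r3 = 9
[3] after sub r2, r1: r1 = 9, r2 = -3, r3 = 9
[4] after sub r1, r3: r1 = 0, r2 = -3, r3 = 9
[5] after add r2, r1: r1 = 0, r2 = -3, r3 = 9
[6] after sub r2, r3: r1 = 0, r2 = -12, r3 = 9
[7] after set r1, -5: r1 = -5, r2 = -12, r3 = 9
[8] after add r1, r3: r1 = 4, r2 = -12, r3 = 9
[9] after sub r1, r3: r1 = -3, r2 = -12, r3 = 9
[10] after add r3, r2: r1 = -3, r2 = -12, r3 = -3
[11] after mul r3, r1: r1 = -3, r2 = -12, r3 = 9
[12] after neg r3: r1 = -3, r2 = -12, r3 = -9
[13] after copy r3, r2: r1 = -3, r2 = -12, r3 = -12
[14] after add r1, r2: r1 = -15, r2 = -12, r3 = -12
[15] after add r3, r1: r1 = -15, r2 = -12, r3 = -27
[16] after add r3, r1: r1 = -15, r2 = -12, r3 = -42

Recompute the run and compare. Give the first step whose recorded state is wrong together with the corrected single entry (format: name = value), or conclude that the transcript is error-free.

Step 1: r1 = -6 + 6 = 0 — same as recorded.
Step 2: r1 = 9 — no discrepancy.
Step 3: r2 = 6 - 9 = -3 — verified.
Step 4: r1 = 9 - 9 = 0 — consistent with the transcript.
Step 5: r2 = -3 + 0 = -3 — matches.
Step 6: r2 = -3 - 9 = -12 — no discrepancy.
Step 7: r1 = -5 — checks out.
Step 8: r1 = -5 + 9 = 4 — confirmed correct.
Step 9: r1 = 4 - 9 = -5 — a discrepancy with the transcript.
That makes step 9 the first incorrect line — r1 = -5 is what it should show.

step 9, r1 = -5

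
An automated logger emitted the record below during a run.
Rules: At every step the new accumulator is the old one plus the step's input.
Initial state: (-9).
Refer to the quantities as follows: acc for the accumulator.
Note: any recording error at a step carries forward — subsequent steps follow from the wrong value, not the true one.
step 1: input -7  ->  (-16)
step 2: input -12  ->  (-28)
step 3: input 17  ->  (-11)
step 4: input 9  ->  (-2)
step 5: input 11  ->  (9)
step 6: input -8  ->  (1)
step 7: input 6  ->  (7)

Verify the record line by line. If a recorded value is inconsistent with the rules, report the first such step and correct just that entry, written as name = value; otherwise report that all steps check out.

step 1: acc = -9 + -7 = -16 -> no discrepancy
step 2: acc = -16 + -12 = -28 -> consistent with the record
step 3: acc = -28 + 17 = -11 -> checks out
step 4: acc = -11 + 9 = -2 -> checks out
step 5: acc = -2 + 11 = 9 -> matches
step 6: acc = 9 + -8 = 1 -> no discrepancy
step 7: acc = 1 + 6 = 7 -> exactly as logged
The recomputation confirms every line.

no error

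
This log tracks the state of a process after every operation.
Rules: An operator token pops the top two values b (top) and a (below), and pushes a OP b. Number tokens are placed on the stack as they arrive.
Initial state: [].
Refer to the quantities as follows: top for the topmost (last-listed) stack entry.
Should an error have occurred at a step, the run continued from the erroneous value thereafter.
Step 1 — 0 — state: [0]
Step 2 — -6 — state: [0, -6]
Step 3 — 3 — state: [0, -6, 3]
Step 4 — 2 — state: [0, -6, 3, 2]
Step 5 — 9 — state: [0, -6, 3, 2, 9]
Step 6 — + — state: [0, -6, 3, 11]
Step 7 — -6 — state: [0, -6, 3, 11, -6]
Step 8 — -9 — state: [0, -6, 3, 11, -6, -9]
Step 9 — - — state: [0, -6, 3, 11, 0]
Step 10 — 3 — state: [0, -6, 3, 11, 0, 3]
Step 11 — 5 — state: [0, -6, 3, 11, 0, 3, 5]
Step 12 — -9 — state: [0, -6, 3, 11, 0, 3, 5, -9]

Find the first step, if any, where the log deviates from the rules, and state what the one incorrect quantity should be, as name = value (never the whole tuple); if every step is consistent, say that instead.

Recomputing the run from the initial state:
step 1: [0]
step 2: [0, -6]
step 3: [0, -6, 3]
step 4: [0, -6, 3, 2]
step 5: [0, -6, 3, 2, 9]
step 6: [0, -6, 3, 11]
step 7: [0, -6, 3, 11, -6]
step 8: [0, -6, 3, 11, -6, -9]
step 9: [0, -6, 3, 11, 3]
step 10: [0, -6, 3, 11, 3, 3]
step 11: [0, -6, 3, 11, 3, 3, 5]
step 12: [0, -6, 3, 11, 3, 3, 5, -9]
The first disagreement with the log is at step 9, where the value should be top = 3.

step 9, top = 3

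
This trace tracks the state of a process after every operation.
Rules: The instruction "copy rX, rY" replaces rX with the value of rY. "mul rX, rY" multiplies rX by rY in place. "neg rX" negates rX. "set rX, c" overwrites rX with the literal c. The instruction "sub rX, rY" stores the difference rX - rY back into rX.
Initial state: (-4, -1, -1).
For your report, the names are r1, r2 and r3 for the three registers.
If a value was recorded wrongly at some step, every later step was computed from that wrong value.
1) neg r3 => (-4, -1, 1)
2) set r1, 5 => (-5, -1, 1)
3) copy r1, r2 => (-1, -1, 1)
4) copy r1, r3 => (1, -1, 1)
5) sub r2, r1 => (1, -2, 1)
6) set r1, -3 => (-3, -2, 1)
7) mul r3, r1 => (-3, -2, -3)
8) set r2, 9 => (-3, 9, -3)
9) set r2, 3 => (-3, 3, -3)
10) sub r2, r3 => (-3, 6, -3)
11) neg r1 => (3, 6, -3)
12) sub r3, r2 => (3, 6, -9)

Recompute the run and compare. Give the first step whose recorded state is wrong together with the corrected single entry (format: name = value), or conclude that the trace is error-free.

Recomputing the run from the initial state:
step 1: r1 = -4, r2 = -1, r3 = 1
step 2: r1 = 5, r2 = -1, r3 = 1
step 3: r1 = -1, r2 = -1, r3 = 1
step 4: r1 = 1, r2 = -1, r3 = 1
step 5: r1 = 1, r2 = -2, r3 = 1
step 6: r1 = -3, r2 = -2, r3 = 1
step 7: r1 = -3, r2 = -2, r3 = -3
step 8: r1 = -3, r2 = 9, r3 = -3
step 9: r1 = -3, r2 = 3, r3 = -3
step 10: r1 = -3, r2 = 6, r3 = -3
step 11: r1 = 3, r2 = 6, r3 = -3
step 12: r1 = 3, r2 = 6, r3 = -9
The first disagreement with the trace is at step 2, where the value should be r1 = 5.

step 2, r1 = 5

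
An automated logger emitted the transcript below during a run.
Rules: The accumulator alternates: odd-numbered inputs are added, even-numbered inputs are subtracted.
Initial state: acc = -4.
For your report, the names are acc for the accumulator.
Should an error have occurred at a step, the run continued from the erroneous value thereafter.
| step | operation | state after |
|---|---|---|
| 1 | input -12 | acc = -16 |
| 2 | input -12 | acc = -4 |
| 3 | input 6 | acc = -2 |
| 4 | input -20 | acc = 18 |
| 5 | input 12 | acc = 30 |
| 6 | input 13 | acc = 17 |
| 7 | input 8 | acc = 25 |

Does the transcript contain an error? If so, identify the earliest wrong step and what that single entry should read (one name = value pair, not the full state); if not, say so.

step 1: acc = -4 + -12 = -16 -> confirmed correct
step 2: acc = -16 - -12 = -4 -> exactly as logged
step 3: acc = -4 + 6 = 2 -> the entry is off here
Conclusion: step 3 carries the first error; the entry should be acc = 2.

step 3, acc = 2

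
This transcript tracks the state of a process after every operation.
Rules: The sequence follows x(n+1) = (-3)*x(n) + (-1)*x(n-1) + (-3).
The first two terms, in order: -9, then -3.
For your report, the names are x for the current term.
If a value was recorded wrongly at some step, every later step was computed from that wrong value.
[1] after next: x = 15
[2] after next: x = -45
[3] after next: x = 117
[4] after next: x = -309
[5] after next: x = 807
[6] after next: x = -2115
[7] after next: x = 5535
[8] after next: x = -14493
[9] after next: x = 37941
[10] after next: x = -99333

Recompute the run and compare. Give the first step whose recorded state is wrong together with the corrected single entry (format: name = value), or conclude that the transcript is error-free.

Recomputing the run from the initial state:
step 1: x = 15
step 2: x = -45
step 3: x = 117
step 4: x = -309
step 5: x = 807
step 6: x = -2115
step 7: x = 5535
step 8: x = -14493
step 9: x = 37941
step 10: x = -99333
This matches the transcript at every step.

no error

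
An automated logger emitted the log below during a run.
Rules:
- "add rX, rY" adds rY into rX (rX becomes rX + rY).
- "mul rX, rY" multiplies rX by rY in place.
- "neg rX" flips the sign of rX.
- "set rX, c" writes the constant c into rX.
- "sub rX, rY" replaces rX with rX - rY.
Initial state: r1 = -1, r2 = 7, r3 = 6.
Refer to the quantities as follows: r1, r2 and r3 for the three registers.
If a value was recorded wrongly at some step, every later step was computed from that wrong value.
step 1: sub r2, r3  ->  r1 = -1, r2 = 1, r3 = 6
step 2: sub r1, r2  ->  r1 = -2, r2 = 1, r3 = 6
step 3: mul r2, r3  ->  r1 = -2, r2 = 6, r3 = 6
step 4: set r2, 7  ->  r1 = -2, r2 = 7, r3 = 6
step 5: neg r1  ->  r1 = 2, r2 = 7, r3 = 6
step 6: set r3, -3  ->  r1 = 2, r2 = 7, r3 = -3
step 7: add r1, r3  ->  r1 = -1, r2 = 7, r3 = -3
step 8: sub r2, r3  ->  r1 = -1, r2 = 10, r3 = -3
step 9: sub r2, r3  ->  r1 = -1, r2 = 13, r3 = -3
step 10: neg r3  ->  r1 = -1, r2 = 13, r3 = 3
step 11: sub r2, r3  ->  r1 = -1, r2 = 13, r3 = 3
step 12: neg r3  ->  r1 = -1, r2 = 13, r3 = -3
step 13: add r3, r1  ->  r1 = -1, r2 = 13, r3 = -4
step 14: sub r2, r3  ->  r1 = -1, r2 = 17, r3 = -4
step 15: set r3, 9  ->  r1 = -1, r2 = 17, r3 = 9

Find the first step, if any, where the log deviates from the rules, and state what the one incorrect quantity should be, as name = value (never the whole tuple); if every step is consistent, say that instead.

step 11, r2 = 10

Recomputing the run from the initial state:
step 1: r1 = -1, r2 = 1, r3 = 6
step 2: r1 = -2, r2 = 1, r3 = 6
step 3: r1 = -2, r2 = 6, r3 = 6
step 4: r1 = -2, r2 = 7, r3 = 6
step 5: r1 = 2, r2 = 7, r3 = 6
step 6: r1 = 2, r2 = 7, r3 = -3
step 7: r1 = -1, r2 = 7, r3 = -3
step 8: r1 = -1, r2 = 10, r3 = -3
step 9: r1 = -1, r2 = 13, r3 = -3
step 10: r1 = -1, r2 = 13, r3 = 3
step 11: r1 = -1, r2 = 10, r3 = 3
step 12: r1 = -1, r2 = 10, r3 = -3
step 13: r1 = -1, r2 = 10, r3 = -4
step 14: r1 = -1, r2 = 14, r3 = -4
step 15: r1 = -1, r2 = 14, r3 = 9
The first disagreement with the log is at step 11, where the value should be r2 = 10.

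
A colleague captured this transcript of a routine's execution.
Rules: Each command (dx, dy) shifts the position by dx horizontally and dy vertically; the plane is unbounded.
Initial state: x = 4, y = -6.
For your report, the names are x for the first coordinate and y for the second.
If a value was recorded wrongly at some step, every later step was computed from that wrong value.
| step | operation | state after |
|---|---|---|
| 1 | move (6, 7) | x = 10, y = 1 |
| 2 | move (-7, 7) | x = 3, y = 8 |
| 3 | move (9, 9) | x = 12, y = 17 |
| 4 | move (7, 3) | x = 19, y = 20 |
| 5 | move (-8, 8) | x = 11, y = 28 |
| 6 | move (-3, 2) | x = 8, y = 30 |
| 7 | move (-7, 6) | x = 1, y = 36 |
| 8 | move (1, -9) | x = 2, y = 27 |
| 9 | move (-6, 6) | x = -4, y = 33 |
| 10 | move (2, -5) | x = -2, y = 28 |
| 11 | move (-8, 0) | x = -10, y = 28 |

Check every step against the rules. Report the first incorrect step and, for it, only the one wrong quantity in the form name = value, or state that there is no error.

Step 1: x = 4 + (6) = 10, y = -6 + (7) = 1 — consistent with the transcript.
Step 2: x = 10 + (-7) = 3, y = 1 + (7) = 8 — same as recorded.
Step 3: x = 3 + (9) = 12, y = 8 + (9) = 17 — checks out.
Step 4: x = 12 + (7) = 19, y = 17 + (3) = 20 — no discrepancy.
Step 5: x = 19 + (-8) = 11, y = 20 + (8) = 28 — no discrepancy.
Step 6: x = 11 + (-3) = 8, y = 28 + (2) = 30 — checks out.
Step 7: x = 8 + (-7) = 1, y = 30 + (6) = 36 — matches.
Step 8: x = 1 + (1) = 2, y = 36 + (-9) = 27 — no discrepancy.
Step 9: x = 2 + (-6) = -4, y = 27 + (6) = 33 — matches.
Step 10: x = -4 + (2) = -2, y = 33 + (-5) = 28 — agrees with the transcript.
Step 11: x = -2 + (-8) = -10, y = 28 + (0) = 28 — verified.
Nothing is out of place; the run is error-free.

no error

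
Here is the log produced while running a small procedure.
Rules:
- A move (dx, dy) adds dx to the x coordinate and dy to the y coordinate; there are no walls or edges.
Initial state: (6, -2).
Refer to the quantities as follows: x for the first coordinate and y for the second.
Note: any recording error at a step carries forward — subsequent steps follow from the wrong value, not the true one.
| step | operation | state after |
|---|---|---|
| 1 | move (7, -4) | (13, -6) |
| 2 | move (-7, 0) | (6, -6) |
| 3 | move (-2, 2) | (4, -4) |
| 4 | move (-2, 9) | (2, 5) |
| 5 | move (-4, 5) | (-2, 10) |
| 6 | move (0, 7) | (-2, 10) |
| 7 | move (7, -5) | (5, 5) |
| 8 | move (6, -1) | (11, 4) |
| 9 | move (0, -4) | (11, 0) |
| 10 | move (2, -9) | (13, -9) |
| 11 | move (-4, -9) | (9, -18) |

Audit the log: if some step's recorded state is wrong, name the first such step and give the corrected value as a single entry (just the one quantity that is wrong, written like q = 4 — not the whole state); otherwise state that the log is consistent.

1. x = 6 + (7) = 13, y = -2 + (-4) = -6 (exactly as logged)
2. x = 13 + (-7) = 6, y = -6 + (0) = -6 (in agreement)
3. x = 6 + (-2) = 4, y = -6 + (2) = -4 (verified)
4. x = 4 + (-2) = 2, y = -4 + (9) = 5 (in agreement)
5. x = 2 + (-4) = -2, y = 5 + (5) = 10 (exactly as logged)
6. x = -2 + (0) = -2, y = 10 + (7) = 17 (a discrepancy with the log)
The audit stops at step 6: the recorded entry is wrong and should be y = 17.

step 6, y = 17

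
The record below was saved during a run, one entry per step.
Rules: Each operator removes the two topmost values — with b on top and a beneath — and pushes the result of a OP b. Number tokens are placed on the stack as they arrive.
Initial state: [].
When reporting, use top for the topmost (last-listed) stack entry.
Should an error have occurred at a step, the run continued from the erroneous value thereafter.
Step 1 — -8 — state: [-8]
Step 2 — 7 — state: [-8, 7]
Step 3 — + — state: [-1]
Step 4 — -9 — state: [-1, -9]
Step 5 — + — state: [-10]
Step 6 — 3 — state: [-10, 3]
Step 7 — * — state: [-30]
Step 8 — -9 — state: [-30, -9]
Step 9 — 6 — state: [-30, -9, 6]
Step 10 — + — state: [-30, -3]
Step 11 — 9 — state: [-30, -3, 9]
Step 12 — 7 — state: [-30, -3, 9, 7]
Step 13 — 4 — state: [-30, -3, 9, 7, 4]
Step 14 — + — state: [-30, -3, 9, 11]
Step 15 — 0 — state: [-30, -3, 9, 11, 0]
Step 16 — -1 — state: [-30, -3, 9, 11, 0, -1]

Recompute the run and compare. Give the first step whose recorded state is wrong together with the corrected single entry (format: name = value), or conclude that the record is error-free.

no error

step 1: push -8: top = -8 -> confirmed correct
step 2: push 7: top = 7 -> no discrepancy
step 3: -8 + 7 = -1 -> consistent with the record
step 4: push -9: top = -9 -> consistent with the record
step 5: -1 + -9 = -10 -> same as recorded
step 6: push 3: top = 3 -> no discrepancy
step 7: -10 * 3 = -30 -> confirmed correct
step 8: push -9: top = -9 -> checks out
step 9: push 6: top = 6 -> consistent with the record
step 10: -9 + 6 = -3 -> consistent with the record
step 11: push 9: top = 9 -> exactly as logged
step 12: push 7: top = 7 -> verified
step 13: push 4: top = 4 -> confirmed correct
step 14: 7 + 4 = 11 -> no discrepancy
step 15: push 0: top = 0 -> same as recorded
step 16: push -1: top = -1 -> verified
Each recorded entry agrees with the recomputation.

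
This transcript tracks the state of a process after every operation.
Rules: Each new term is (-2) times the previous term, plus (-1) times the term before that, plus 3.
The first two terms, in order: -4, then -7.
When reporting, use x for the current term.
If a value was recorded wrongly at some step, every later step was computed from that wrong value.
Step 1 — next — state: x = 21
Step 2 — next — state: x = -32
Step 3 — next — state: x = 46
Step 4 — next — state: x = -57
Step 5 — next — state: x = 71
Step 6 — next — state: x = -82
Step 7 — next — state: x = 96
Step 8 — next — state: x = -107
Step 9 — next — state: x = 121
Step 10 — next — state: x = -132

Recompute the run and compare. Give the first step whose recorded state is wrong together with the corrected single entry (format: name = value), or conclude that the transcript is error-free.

1. x = -2*(-7) + (-1)*(-4) + (3) = 21 (agrees with the transcript)
2. x = -2*(21) + (-1)*(-7) + (3) = -32 (agrees with the transcript)
3. x = -2*(-32) + (-1)*(21) + (3) = 46 (confirmed correct)
4. x = -2*(46) + (-1)*(-32) + (3) = -57 (verified)
5. x = -2*(-57) + (-1)*(46) + (3) = 71 (agrees with the transcript)
6. x = -2*(71) + (-1)*(-57) + (3) = -82 (same as recorded)
7. x = -2*(-82) + (-1)*(71) + (3) = 96 (checks out)
8. x = -2*(96) + (-1)*(-82) + (3) = -107 (same as recorded)
9. x = -2*(-107) + (-1)*(96) + (3) = 121 (in agreement)
10. x = -2*(121) + (-1)*(-107) + (3) = -132 (confirmed correct)
Every step is consistent.

no error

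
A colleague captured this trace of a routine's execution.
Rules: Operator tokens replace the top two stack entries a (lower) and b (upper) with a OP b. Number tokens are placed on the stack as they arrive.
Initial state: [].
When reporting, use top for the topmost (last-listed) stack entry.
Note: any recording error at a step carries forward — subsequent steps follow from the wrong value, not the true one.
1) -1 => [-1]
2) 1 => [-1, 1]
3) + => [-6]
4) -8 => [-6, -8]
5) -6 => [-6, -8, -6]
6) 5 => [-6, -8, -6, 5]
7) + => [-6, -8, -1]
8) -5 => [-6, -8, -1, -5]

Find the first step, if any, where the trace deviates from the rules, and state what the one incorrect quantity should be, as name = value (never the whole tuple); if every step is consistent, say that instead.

step 3, top = 0

1. push -1: top = -1 (verified)
2. push 1: top = 1 (same as recorded)
3. -1 + 1 = 0 (the trace has a different value)
First incorrect step: 3; the correct value is top = 0.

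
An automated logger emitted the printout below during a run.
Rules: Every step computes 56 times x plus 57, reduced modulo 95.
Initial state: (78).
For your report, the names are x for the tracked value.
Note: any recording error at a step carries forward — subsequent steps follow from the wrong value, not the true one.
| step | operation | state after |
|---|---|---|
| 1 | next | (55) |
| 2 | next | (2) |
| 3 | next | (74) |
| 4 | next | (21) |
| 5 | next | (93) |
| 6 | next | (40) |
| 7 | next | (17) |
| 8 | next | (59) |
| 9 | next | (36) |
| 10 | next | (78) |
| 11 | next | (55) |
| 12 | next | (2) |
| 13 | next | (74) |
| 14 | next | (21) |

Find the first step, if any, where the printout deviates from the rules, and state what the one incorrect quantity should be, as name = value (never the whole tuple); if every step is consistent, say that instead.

no error

Recomputing the run from the initial state:
step 1: x = 55
step 2: x = 2
step 3: x = 74
step 4: x = 21
step 5: x = 93
step 6: x = 40
step 7: x = 17
step 8: x = 59
step 9: x = 36
step 10: x = 78
step 11: x = 55
step 12: x = 2
step 13: x = 74
step 14: x = 21
This matches the printout at every step.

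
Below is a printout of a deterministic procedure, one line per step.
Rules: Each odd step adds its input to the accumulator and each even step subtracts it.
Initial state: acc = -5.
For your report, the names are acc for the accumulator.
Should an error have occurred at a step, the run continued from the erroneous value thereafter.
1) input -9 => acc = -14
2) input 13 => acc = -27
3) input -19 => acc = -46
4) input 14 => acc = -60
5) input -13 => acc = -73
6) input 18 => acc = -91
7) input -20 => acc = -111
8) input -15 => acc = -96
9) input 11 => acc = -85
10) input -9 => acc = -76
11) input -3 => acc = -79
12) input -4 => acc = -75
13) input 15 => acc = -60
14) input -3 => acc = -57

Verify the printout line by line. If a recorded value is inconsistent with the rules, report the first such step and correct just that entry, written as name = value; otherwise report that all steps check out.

no error

Recomputing the run from the initial state:
step 1: acc = -14
step 2: acc = -27
step 3: acc = -46
step 4: acc = -60
step 5: acc = -73
step 6: acc = -91
step 7: acc = -111
step 8: acc = -96
step 9: acc = -85
step 10: acc = -76
step 11: acc = -79
step 12: acc = -75
step 13: acc = -60
step 14: acc = -57
This matches the printout at every step.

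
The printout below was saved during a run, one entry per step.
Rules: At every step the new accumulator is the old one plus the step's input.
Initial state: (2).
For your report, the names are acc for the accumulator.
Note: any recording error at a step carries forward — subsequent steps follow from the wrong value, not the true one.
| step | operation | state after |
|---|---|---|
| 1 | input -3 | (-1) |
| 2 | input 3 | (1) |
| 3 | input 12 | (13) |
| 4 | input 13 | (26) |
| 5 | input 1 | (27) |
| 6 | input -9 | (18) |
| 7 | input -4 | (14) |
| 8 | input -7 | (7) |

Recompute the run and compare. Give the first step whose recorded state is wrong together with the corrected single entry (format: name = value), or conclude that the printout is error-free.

Recomputing the run from the initial state:
step 1: acc = -1
step 2: acc = 2
step 3: acc = 14
step 4: acc = 27
step 5: acc = 28
step 6: acc = 19
step 7: acc = 15
step 8: acc = 8
The first disagreement with the printout is at step 2, where the value should be acc = 2.

step 2, acc = 2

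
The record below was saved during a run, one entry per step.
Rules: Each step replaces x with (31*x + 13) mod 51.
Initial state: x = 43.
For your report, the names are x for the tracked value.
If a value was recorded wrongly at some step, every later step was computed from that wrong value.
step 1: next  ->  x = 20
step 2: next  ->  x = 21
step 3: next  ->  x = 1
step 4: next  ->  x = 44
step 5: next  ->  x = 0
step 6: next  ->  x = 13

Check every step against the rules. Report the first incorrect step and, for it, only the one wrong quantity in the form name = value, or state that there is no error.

no error

step 1: x = (31*43 + 13) mod 51 = 20 -> consistent with the record
step 2: x = (31*20 + 13) mod 51 = 21 -> agrees with the record
step 3: x = (31*21 + 13) mod 51 = 1 -> confirmed correct
step 4: x = (31*1 + 13) mod 51 = 44 -> checks out
step 5: x = (31*44 + 13) mod 51 = 0 -> consistent with the record
step 6: x = (31*0 + 13) mod 51 = 13 -> confirmed correct
No step deviates from the rules.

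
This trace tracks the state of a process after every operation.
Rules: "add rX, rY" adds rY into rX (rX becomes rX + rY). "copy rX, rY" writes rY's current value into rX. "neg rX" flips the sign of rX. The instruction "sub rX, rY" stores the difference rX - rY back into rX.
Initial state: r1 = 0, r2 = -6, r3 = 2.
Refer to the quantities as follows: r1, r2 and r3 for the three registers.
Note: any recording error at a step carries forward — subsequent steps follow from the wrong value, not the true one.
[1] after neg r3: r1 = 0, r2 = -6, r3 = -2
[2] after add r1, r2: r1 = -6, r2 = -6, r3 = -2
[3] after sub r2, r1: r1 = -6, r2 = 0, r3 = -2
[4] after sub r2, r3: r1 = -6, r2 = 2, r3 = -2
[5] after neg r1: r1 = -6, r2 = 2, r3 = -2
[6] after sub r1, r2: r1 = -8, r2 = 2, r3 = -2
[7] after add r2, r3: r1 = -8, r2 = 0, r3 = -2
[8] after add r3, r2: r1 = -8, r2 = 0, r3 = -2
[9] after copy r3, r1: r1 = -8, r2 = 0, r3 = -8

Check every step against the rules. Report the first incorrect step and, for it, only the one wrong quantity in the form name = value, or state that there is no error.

step 5, r1 = 6

Step 1: r3 = -(2) = -2 — in agreement.
Step 2: r1 = 0 + -6 = -6 — in agreement.
Step 3: r2 = -6 - -6 = 0 — verified.
Step 4: r2 = 0 - -2 = 2 — checks out.
Step 5: r1 = -(-6) = 6 — not what was recorded.
The earliest wrong entry is at step 5: it should read r1 = 6.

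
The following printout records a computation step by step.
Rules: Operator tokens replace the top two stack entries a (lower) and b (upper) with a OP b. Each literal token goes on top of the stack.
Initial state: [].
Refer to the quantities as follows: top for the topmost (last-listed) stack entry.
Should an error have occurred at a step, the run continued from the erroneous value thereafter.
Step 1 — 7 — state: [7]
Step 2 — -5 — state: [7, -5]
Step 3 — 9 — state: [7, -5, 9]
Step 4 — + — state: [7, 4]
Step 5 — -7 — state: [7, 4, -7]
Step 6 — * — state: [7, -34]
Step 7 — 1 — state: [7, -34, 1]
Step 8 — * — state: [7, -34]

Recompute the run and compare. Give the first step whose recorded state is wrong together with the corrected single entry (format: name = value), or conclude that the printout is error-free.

step 6, top = -28

step 1: push 7: top = 7 -> no discrepancy
step 2: push -5: top = -5 -> same as recorded
step 3: push 9: top = 9 -> checks out
step 4: -5 + 9 = 4 -> same as recorded
step 5: push -7: top = -7 -> in agreement
step 6: 4 * -7 = -28 -> the recorded entry deviates here
First deviation found at step 6; the corrected entry is top = -28.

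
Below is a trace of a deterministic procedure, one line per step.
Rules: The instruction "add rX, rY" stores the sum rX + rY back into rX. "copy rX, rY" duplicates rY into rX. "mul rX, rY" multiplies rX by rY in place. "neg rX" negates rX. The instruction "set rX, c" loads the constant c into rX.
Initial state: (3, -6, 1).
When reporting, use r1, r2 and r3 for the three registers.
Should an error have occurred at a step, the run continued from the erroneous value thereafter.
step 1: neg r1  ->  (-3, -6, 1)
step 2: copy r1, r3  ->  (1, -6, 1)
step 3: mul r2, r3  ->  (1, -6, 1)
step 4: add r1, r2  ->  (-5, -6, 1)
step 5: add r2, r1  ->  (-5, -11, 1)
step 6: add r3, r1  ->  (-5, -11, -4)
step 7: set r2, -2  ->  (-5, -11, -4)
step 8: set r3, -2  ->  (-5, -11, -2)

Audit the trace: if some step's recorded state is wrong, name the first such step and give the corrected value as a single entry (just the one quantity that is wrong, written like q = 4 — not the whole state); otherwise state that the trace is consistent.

step 7, r2 = -2

Recomputing the run from the initial state:
step 1: r1 = -3, r2 = -6, r3 = 1
step 2: r1 = 1, r2 = -6, r3 = 1
step 3: r1 = 1, r2 = -6, r3 = 1
step 4: r1 = -5, r2 = -6, r3 = 1
step 5: r1 = -5, r2 = -11, r3 = 1
step 6: r1 = -5, r2 = -11, r3 = -4
step 7: r1 = -5, r2 = -2, r3 = -4
step 8: r1 = -5, r2 = -2, r3 = -2
The first disagreement with the trace is at step 7, where the value should be r2 = -2.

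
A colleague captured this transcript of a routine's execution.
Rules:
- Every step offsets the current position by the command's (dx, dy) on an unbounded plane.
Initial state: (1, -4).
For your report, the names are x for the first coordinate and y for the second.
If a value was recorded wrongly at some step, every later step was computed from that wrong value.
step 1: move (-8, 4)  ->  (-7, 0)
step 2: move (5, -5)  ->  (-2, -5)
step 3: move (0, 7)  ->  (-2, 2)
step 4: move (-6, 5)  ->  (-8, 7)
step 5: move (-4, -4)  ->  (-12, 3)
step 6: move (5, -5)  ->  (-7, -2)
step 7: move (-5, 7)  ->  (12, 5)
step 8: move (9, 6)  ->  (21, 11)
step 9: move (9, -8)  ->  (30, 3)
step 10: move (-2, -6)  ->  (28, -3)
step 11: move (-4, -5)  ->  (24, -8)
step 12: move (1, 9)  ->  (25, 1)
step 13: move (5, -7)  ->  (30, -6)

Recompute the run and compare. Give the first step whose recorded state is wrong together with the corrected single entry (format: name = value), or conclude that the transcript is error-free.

Recomputing the run from the initial state:
step 1: x = -7, y = 0
step 2: x = -2, y = -5
step 3: x = -2, y = 2
step 4: x = -8, y = 7
step 5: x = -12, y = 3
step 6: x = -7, y = -2
step 7: x = -12, y = 5
step 8: x = -3, y = 11
step 9: x = 6, y = 3
step 10: x = 4, y = -3
step 11: x = 0, y = -8
step 12: x = 1, y = 1
step 13: x = 6, y = -6
The first disagreement with the transcript is at step 7, where the value should be x = -12.

step 7, x = -12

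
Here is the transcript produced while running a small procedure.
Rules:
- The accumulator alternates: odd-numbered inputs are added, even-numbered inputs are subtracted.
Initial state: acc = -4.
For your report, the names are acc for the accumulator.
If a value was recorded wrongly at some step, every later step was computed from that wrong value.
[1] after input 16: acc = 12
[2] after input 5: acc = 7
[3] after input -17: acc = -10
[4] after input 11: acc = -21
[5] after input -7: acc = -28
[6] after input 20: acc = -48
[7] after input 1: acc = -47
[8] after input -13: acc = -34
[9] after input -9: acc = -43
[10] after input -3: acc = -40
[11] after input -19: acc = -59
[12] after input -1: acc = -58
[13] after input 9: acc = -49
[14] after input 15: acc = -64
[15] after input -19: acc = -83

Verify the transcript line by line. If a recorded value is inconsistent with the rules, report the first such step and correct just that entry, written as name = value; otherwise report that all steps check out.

no error

1. acc = -4 + 16 = 12 (verified)
2. acc = 12 - 5 = 7 (agrees with the transcript)
3. acc = 7 + -17 = -10 (checks out)
4. acc = -10 - 11 = -21 (checks out)
5. acc = -21 + -7 = -28 (same as recorded)
6. acc = -28 - 20 = -48 (exactly as logged)
7. acc = -48 + 1 = -47 (consistent with the transcript)
8. acc = -47 - -13 = -34 (in agreement)
9. acc = -34 + -9 = -43 (same as recorded)
10. acc = -43 - -3 = -40 (confirmed correct)
11. acc = -40 + -19 = -59 (confirmed correct)
12. acc = -59 - -1 = -58 (confirmed correct)
13. acc = -58 + 9 = -49 (checks out)
14. acc = -49 - 15 = -64 (no discrepancy)
15. acc = -64 + -19 = -83 (consistent with the transcript)
Nothing is out of place; the run is error-free.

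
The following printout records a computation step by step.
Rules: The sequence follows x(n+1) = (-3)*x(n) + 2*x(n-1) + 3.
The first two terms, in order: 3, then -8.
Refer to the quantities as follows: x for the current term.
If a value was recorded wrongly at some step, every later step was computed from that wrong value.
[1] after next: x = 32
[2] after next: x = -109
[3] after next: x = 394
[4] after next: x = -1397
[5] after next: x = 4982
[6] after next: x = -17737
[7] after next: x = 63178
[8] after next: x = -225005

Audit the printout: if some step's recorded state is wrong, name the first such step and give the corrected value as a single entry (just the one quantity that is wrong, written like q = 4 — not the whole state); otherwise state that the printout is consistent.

1. x = -3*(-8) + (2)*(3) + (3) = 33 (not what was recorded)
That makes step 1 the first incorrect line — x = 33 is what it should show.

step 1, x = 33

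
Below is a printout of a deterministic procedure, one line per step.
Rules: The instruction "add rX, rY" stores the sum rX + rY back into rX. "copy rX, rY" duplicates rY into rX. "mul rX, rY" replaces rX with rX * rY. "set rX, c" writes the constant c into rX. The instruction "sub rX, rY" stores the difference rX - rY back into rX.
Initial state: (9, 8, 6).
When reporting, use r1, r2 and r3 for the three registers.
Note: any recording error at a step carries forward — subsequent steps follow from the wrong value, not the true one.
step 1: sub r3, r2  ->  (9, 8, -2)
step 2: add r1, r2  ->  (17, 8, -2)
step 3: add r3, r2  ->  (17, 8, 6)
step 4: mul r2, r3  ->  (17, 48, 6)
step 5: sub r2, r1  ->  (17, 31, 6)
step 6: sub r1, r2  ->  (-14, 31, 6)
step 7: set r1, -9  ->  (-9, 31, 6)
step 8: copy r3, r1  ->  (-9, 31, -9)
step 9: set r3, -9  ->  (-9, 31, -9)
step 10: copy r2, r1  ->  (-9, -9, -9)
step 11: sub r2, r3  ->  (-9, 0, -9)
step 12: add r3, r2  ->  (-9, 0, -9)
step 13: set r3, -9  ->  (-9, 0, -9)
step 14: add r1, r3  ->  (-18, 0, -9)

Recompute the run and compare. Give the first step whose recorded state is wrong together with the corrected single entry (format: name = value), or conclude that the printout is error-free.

Recomputing the run from the initial state:
step 1: r1 = 9, r2 = 8, r3 = -2
step 2: r1 = 17, r2 = 8, r3 = -2
step 3: r1 = 17, r2 = 8, r3 = 6
step 4: r1 = 17, r2 = 48, r3 = 6
step 5: r1 = 17, r2 = 31, r3 = 6
step 6: r1 = -14, r2 = 31, r3 = 6
step 7: r1 = -9, r2 = 31, r3 = 6
step 8: r1 = -9, r2 = 31, r3 = -9
step 9: r1 = -9, r2 = 31, r3 = -9
step 10: r1 = -9, r2 = -9, r3 = -9
step 11: r1 = -9, r2 = 0, r3 = -9
step 12: r1 = -9, r2 = 0, r3 = -9
step 13: r1 = -9, r2 = 0, r3 = -9
step 14: r1 = -18, r2 = 0, r3 = -9
This matches the printout at every step.

no error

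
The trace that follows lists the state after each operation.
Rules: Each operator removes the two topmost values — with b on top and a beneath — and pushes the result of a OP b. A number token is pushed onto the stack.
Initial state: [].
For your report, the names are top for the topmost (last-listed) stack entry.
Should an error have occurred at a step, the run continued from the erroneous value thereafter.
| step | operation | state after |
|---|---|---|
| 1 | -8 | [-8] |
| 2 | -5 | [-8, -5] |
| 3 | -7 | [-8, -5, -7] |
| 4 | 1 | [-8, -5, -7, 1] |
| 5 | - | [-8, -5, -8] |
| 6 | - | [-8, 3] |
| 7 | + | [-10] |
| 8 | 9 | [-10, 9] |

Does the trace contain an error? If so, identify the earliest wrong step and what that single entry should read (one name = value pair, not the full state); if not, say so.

Step 1: push -8: top = -8 — exactly as logged.
Step 2: push -5: top = -5 — agrees with the trace.
Step 3: push -7: top = -7 — no discrepancy.
Step 4: push 1: top = 1 — matches.
Step 5: -7 - 1 = -8 — consistent with the trace.
Step 6: -5 - -8 = 3 — consistent with the trace.
Step 7: -8 + 3 = -5 — first mismatch against the trace.
The earliest wrong entry is at step 7: it should read top = -5.

step 7, top = -5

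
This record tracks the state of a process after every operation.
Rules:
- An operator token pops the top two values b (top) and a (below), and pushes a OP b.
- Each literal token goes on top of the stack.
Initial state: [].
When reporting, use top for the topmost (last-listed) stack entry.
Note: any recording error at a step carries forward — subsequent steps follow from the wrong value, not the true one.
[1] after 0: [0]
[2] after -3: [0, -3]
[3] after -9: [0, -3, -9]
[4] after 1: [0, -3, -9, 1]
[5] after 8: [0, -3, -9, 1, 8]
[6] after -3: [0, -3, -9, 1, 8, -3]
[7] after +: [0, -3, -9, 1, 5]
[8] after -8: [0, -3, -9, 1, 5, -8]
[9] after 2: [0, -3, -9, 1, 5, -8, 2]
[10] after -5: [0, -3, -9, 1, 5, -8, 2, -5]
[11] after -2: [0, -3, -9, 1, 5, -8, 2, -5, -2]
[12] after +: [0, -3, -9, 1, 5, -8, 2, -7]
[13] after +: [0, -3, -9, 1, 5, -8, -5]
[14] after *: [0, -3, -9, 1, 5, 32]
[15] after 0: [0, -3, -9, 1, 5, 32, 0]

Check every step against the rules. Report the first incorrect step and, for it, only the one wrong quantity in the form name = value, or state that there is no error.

step 14, top = 40

Step 1: push 0: top = 0 — in agreement.
Step 2: push -3: top = -3 — no discrepancy.
Step 3: push -9: top = -9 — matches.
Step 4: push 1: top = 1 — agrees with the record.
Step 5: push 8: top = 8 — consistent with the record.
Step 6: push -3: top = -3 — verified.
Step 7: 8 + -3 = 5 — checks out.
Step 8: push -8: top = -8 — exactly as logged.
Step 9: push 2: top = 2 — consistent with the record.
Step 10: push -5: top = -5 — no discrepancy.
Step 11: push -2: top = -2 — same as recorded.
Step 12: -5 + -2 = -7 — checks out.
Step 13: 2 + -7 = -5 — in agreement.
Step 14: -8 * -5 = 40 — the recorded entry deviates here.
The audit stops at step 14: the recorded entry is wrong and should be top = 40.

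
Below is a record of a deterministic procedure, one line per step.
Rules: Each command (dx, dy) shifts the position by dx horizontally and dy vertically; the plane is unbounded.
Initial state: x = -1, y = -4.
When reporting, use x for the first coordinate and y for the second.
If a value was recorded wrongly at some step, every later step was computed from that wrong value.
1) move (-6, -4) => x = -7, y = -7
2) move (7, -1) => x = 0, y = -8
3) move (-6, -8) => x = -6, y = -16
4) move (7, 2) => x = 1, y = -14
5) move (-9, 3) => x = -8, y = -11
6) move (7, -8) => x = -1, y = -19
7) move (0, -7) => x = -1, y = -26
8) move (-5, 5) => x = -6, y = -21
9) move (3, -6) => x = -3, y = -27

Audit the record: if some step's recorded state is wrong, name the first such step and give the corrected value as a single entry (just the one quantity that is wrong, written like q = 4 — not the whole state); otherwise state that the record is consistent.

step 1, y = -8

Recomputing the run from the initial state:
step 1: x = -7, y = -8
step 2: x = 0, y = -9
step 3: x = -6, y = -17
step 4: x = 1, y = -15
step 5: x = -8, y = -12
step 6: x = -1, y = -20
step 7: x = -1, y = -27
step 8: x = -6, y = -22
step 9: x = -3, y = -28
The first disagreement with the record is at step 1, where the value should be y = -8.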